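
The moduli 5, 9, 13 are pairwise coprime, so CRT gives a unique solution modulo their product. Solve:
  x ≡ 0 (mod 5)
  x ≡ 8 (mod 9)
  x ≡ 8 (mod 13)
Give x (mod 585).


Moduli 5, 9, 13 are pairwise coprime; by CRT there is a unique solution modulo M = 5 · 9 · 13 = 585.
Solve pairwise, accumulating the modulus:
  Start with x ≡ 0 (mod 5).
  Combine with x ≡ 8 (mod 9): since gcd(5, 9) = 1, we get a unique residue mod 45.
    Write x = 0 + 5·t and substitute into x ≡ 8 (mod 9): 5·t ≡ 8 − 0 = 8 (mod 9).
    The inverse of 5 mod 9 is 2 (since 5·2 = 10 = 1·9 + 1), so t ≡ 2·8 = 16 ≡ 7 (mod 9).
    Then x = 0 + 5·7 = 35, valid modulo lcm(5, 9) = 45: x ≡ 35 (mod 45).
  Combine with x ≡ 8 (mod 13): since gcd(45, 13) = 1, we get a unique residue mod 585.
    Write x = 35 + 45·t and substitute into x ≡ 8 (mod 13): 45·t ≡ 8 − 35 = -27 (mod 13).
    Reduce coefficients mod 13: 6·t ≡ 12 (mod 13).
    The inverse of 6 mod 13 is 11 (since 6·11 = 66 = 5·13 + 1), so t ≡ 11·12 = 132 ≡ 2 (mod 13).
    Then x = 35 + 45·2 = 125, valid modulo lcm(45, 13) = 585: x ≡ 125 (mod 585).
Verify: 125 mod 5 = 0 ✓, 125 mod 9 = 8 ✓, 125 mod 13 = 8 ✓.

x ≡ 125 (mod 585).


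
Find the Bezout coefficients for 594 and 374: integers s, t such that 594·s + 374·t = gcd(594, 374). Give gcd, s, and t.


Euclidean algorithm on (594, 374) — divide until remainder is 0:
  594 = 1 · 374 + 220
  374 = 1 · 220 + 154
  220 = 1 · 154 + 66
  154 = 2 · 66 + 22
  66 = 3 · 22 + 0
gcd(594, 374) = 22.
Track Bezout coefficients alongside the remainders: start with r₀ = 594 = a·1 + b·0 (s = 1, t = 0) and r₁ = 374 = a·0 + b·1 (s = 0, t = 1); each new remainder r_{k+1} = r_{k-1} − q_k·r_k inherits s_{k+1} = s_{k-1} − q_k·s_k, t_{k+1} = t_{k-1} − q_k·t_k, so r_k = a·s_k + b·t_k at every step:
  q = 1: r = 220, s = 1 − 1·0 = 1, t = 0 − 1·1 = -1  (check: 594·1 + 374·(-1) = 220)
  q = 1: r = 154, s = 0 − 1·1 = -1, t = 1 − 1·(-1) = 2  (check: 594·(-1) + 374·2 = 154)
  q = 1: r = 66, s = 1 − 1·(-1) = 2, t = -1 − 1·2 = -3  (check: 594·2 + 374·(-3) = 66)
  q = 2: r = 22, s = -1 − 2·2 = -5, t = 2 − 2·(-3) = 8  (check: 594·(-5) + 374·8 = 22)
The row with r = 22 (the gcd) gives the Bezout coefficients s = -5, t = 8.
Result: 594 · (-5) + 374 · (8) = 22.

gcd(594, 374) = 22; s = -5, t = 8 (check: 594·(-5) + 374·8 = 22).


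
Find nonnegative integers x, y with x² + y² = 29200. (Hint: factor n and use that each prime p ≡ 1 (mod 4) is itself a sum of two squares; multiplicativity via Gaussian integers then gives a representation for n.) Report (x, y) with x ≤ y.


Step 1: Factor n = 29200 = 2^4 · 5^2 · 73.
Step 2: Check the mod-4 condition on each prime factor: 2 = 2 (special); 5 ≡ 1 (mod 4), exponent 2; 73 ≡ 1 (mod 4), exponent 1.
All primes ≡ 3 (mod 4) appear to even exponent (or don't appear), so by the two-squares theorem n IS expressible as a sum of two squares.
Step 3: Build a representation. Group n = k² · m with k = 4 and m = 5 · 5 · 73 = 1825 (a product of primes ≡ 1 (mod 4)); a representation of m scales to one of n via (k·x)² + (k·y)² = k²(x² + y²). Each prime p ≡ 1 (mod 4) is itself a sum of two squares; find a² by testing p − a² for a perfect square:
  5: 5 − 1² = 4 = 2² ⇒ 5 = 1² + 2².
  73: 73 − 1² = 72, 73 − 2² = 69, 73 − 3² = 64 = 8² ⇒ 73 = 3² + 8².
  Combine using the Brahmagupta–Fibonacci identity (a² + b²)(c² + d²) = (ac − bd)² + (ad + bc)² = (ac + bd)² + (ad − bc)²:
  5 · 5 = 25: from (1² + 2²)(1² + 2²), take (1·1 − 2·2, 1·2 + 2·1) = (1 − 4, 2 + 2) = (-3, 4); dropping signs (only squares matter) gives (3, 4); check 3² + 4² = 9 + 16 = 25 ✓.
  25 · 73 = 1825: from (3² + 4²)(3² + 8²), take (3·3 − 4·8, 3·8 + 4·3) = (9 − 32, 24 + 12) = (-23, 36); dropping signs (only squares matter) gives (23, 36); check 23² + 36² = 529 + 1296 = 1825 ✓.
  Scale by k = 4: (4·23, 4·36) = (92, 144).
Step 4: Order so x ≤ y and verify: 92² + 144² = 8464 + 20736 = 29200 = n. ✓

n = 29200 = 92² + 144² (one valid representation with x ≤ y).


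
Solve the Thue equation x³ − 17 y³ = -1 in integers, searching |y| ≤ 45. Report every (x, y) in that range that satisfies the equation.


The equation is x³ - 17y³ = -1. For fixed y, x³ = 17·y³ − 1, so a solution requires the RHS to be a perfect cube.
Strategy: iterate y from -45 to 45, compute RHS = 17·y³ − 1, and check whether it is a (positive or negative) perfect cube.
Check small values of y:
  y = 0: RHS = -1 = (-1)³ ⇒ x = -1 works.
  y = 1: RHS = 16 is not a perfect cube.
  y = -1: RHS = -18 is not a perfect cube.
  y = 2: RHS = 135 is not a perfect cube.
  y = -2: RHS = -137 is not a perfect cube.
  y = 3: RHS = 458 is not a perfect cube.
  y = -3: RHS = -460 is not a perfect cube.
Continuing, at y = -7: RHS = -5832 = (-18)³ ⇒ x = -18 works.
Searching the remaining y in |y| ≤ 45 finds no further solutions.
Collected solutions: (-1, 0), (-18, -7).

Solutions (with |y| ≤ 45): (-1, 0), (-18, -7).


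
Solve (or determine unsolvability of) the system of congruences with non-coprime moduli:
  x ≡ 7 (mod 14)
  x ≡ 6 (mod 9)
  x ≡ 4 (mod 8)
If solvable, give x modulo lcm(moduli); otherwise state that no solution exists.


Moduli 14, 9, 8 are not pairwise coprime, so CRT works modulo lcm(m_i) when all pairwise compatibility conditions hold.
Pairwise compatibility: gcd(m_i, m_j) must divide a_i - a_j for every pair.
Merge one congruence at a time:
  Start: x ≡ 7 (mod 14).
  Combine with x ≡ 6 (mod 9): gcd(14, 9) = 1; 6 - 7 = -1, which IS divisible by 1, so compatible.
    Write x = 7 + 14·t and substitute into x ≡ 6 (mod 9): 14·t ≡ 6 − 7 = -1 (mod 9).
    Reduce coefficients mod 9: 5·t ≡ 8 (mod 9).
    The inverse of 5 mod 9 is 2 (since 5·2 = 10 = 1·9 + 1), so t ≡ 2·8 = 16 ≡ 7 (mod 9).
    Then x = 7 + 14·7 = 105, valid modulo lcm(14, 9) = 126: x ≡ 105 (mod 126).
  Combine with x ≡ 4 (mod 8): gcd(126, 8) = 2, and 4 - 105 = -101 is NOT divisible by 2.
    ⇒ system is inconsistent (no integer solution).

No solution (the system is inconsistent).


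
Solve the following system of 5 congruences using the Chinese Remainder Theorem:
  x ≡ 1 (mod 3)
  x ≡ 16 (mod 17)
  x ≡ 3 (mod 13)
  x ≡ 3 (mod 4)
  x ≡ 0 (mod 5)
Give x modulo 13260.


Product of moduli M = 3 · 17 · 13 · 4 · 5 = 13260.
Merge one congruence at a time:
  Start: x ≡ 1 (mod 3).
  Combine with x ≡ 16 (mod 17); new modulus lcm = 51.
    Write x = 1 + 3·t and substitute into x ≡ 16 (mod 17): 3·t ≡ 16 − 1 = 15 (mod 17).
    The inverse of 3 mod 17 is 6 (since 3·6 = 18 = 1·17 + 1), so t ≡ 6·15 = 90 ≡ 5 (mod 17).
    Then x = 1 + 3·5 = 16, valid modulo lcm(3, 17) = 51: x ≡ 16 (mod 51).
  Combine with x ≡ 3 (mod 13); new modulus lcm = 663.
    Write x = 16 + 51·t and substitute into x ≡ 3 (mod 13): 51·t ≡ 3 − 16 = -13 (mod 13).
    Reduce coefficients mod 13: 12·t ≡ 0 (mod 13).
    The inverse of 12 mod 13 is 12 (since 12·12 = 144 = 11·13 + 1), so t ≡ 12·0 = 0 ≡ 0 (mod 13).
    Then x = 16 + 51·0 = 16, valid modulo lcm(51, 13) = 663: x ≡ 16 (mod 663).
  Combine with x ≡ 3 (mod 4); new modulus lcm = 2652.
    Write x = 16 + 663·t and substitute into x ≡ 3 (mod 4): 663·t ≡ 3 − 16 = -13 (mod 4).
    Reduce coefficients mod 4: 3·t ≡ 3 (mod 4).
    The inverse of 3 mod 4 is 3 (since 3·3 = 9 = 2·4 + 1), so t ≡ 3·3 = 9 ≡ 1 (mod 4).
    Then x = 16 + 663·1 = 679, valid modulo lcm(663, 4) = 2652: x ≡ 679 (mod 2652).
  Combine with x ≡ 0 (mod 5); new modulus lcm = 13260.
    Write x = 679 + 2652·t and substitute into x ≡ 0 (mod 5): 2652·t ≡ 0 − 679 = -679 (mod 5).
    Reduce coefficients mod 5: 2·t ≡ 1 (mod 5).
    The inverse of 2 mod 5 is 3 (since 2·3 = 6 = 1·5 + 1), so t ≡ 3·1 = 3 ≡ 3 (mod 5).
    Then x = 679 + 2652·3 = 8635, valid modulo lcm(2652, 5) = 13260: x ≡ 8635 (mod 13260).
Verify against each original: 8635 mod 3 = 1, 8635 mod 17 = 16, 8635 mod 13 = 3, 8635 mod 4 = 3, 8635 mod 5 = 0.

x ≡ 8635 (mod 13260).


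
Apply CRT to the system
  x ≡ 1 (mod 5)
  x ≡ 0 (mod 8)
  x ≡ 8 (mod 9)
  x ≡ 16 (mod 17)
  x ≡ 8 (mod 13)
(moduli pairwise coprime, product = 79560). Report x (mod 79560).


Product of moduli M = 5 · 8 · 9 · 17 · 13 = 79560.
Merge one congruence at a time:
  Start: x ≡ 1 (mod 5).
  Combine with x ≡ 0 (mod 8); new modulus lcm = 40.
    Write x = 1 + 5·t and substitute into x ≡ 0 (mod 8): 5·t ≡ 0 − 1 = -1 (mod 8).
    Reduce coefficients mod 8: 5·t ≡ 7 (mod 8).
    The inverse of 5 mod 8 is 5 (since 5·5 = 25 = 3·8 + 1), so t ≡ 5·7 = 35 ≡ 3 (mod 8).
    Then x = 1 + 5·3 = 16, valid modulo lcm(5, 8) = 40: x ≡ 16 (mod 40).
  Combine with x ≡ 8 (mod 9); new modulus lcm = 360.
    Write x = 16 + 40·t and substitute into x ≡ 8 (mod 9): 40·t ≡ 8 − 16 = -8 (mod 9).
    Reduce coefficients mod 9: 4·t ≡ 1 (mod 9).
    The inverse of 4 mod 9 is 7 (since 4·7 = 28 = 3·9 + 1), so t ≡ 7·1 = 7 ≡ 7 (mod 9).
    Then x = 16 + 40·7 = 296, valid modulo lcm(40, 9) = 360: x ≡ 296 (mod 360).
  Combine with x ≡ 16 (mod 17); new modulus lcm = 6120.
    Write x = 296 + 360·t and substitute into x ≡ 16 (mod 17): 360·t ≡ 16 − 296 = -280 (mod 17).
    Reduce coefficients mod 17: 3·t ≡ 9 (mod 17).
    The inverse of 3 mod 17 is 6 (since 3·6 = 18 = 1·17 + 1), so t ≡ 6·9 = 54 ≡ 3 (mod 17).
    Then x = 296 + 360·3 = 1376, valid modulo lcm(360, 17) = 6120: x ≡ 1376 (mod 6120).
  Combine with x ≡ 8 (mod 13); new modulus lcm = 79560.
    Write x = 1376 + 6120·t and substitute into x ≡ 8 (mod 13): 6120·t ≡ 8 − 1376 = -1368 (mod 13).
    Reduce coefficients mod 13: 10·t ≡ 10 (mod 13).
    The inverse of 10 mod 13 is 4 (since 10·4 = 40 = 3·13 + 1), so t ≡ 4·10 = 40 ≡ 1 (mod 13).
    Then x = 1376 + 6120·1 = 7496, valid modulo lcm(6120, 13) = 79560: x ≡ 7496 (mod 79560).
Verify against each original: 7496 mod 5 = 1, 7496 mod 8 = 0, 7496 mod 9 = 8, 7496 mod 17 = 16, 7496 mod 13 = 8.

x ≡ 7496 (mod 79560).


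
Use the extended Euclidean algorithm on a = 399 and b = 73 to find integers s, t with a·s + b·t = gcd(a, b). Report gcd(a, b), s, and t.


Euclidean algorithm on (399, 73) — divide until remainder is 0:
  399 = 5 · 73 + 34
  73 = 2 · 34 + 5
  34 = 6 · 5 + 4
  5 = 1 · 4 + 1
  4 = 4 · 1 + 0
gcd(399, 73) = 1.
Track Bezout coefficients alongside the remainders: start with r₀ = 399 = a·1 + b·0 (s = 1, t = 0) and r₁ = 73 = a·0 + b·1 (s = 0, t = 1); each new remainder r_{k+1} = r_{k-1} − q_k·r_k inherits s_{k+1} = s_{k-1} − q_k·s_k, t_{k+1} = t_{k-1} − q_k·t_k, so r_k = a·s_k + b·t_k at every step:
  q = 5: r = 34, s = 1 − 5·0 = 1, t = 0 − 5·1 = -5  (check: 399·1 + 73·(-5) = 34)
  q = 2: r = 5, s = 0 − 2·1 = -2, t = 1 − 2·(-5) = 11  (check: 399·(-2) + 73·11 = 5)
  q = 6: r = 4, s = 1 − 6·(-2) = 13, t = -5 − 6·11 = -71  (check: 399·13 + 73·(-71) = 4)
  q = 1: r = 1, s = -2 − 1·13 = -15, t = 11 − 1·(-71) = 82  (check: 399·(-15) + 73·82 = 1)
The row with r = 1 (the gcd) gives the Bezout coefficients s = -15, t = 82.
Result: 399 · (-15) + 73 · (82) = 1.

gcd(399, 73) = 1; s = -15, t = 82 (check: 399·(-15) + 73·82 = 1).


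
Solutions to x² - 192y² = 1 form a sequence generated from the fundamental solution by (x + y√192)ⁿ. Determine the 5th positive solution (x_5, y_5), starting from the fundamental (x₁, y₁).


Step 1: Find the fundamental solution (x₁, y₁) of x² - 192y² = 1.
  Expand √192 as a continued fraction. a₀ = ⌊√192⌋ = 13; iterate m_{k+1} = d_k·a_k − m_k, d_{k+1} = (192 − m_{k+1}²)/d_k, a_{k+1} = ⌊(a₀ + m_{k+1})/d_{k+1}⌋ (starting m₀ = 0, d₀ = 1), with convergents p_k = a_k·p_{k-1} + p_{k-2}, q_k = a_k·q_{k-1} + q_{k-2} (p₋₁ = 1, q₋₁ = 0):
  k = 0: a₀ = 13; p₀/q₀ = 13/1; p₀² − 192·q₀² = 169 − 192 = -23.
  k = 1: m = 13, d = 23, a = ⌊(13 + 13)/23⌋ = 1; p/q = (1·13 + 1)/(1·1 + 0) = 14/1; p² − 192·q² = 196 − 192 = 4.
  k = 2: m = 10, d = 4, a = ⌊(13 + 10)/4⌋ = 5; p/q = (5·14 + 13)/(5·1 + 1) = 83/6; p² − 192·q² = 6889 − 6912 = -23.
  k = 3: m = 10, d = 23, a = ⌊(13 + 10)/23⌋ = 1; p/q = (1·83 + 14)/(1·6 + 1) = 97/7; p² − 192·q² = 9409 − 9408 = 1.
  The first convergent with p² − 192·q² = 1 gives the fundamental solution (x₁, y₁) = (97, 7).
Step 2: Apply the recurrence (x_{n+1}, y_{n+1}) = (x₁x_n + 192y₁y_n, x₁y_n + y₁x_n) repeatedly.
  From (x_1, y_1) = (97, 7): x_2 = 97·97 + 192·7·7 = 18817; y_2 = 97·7 + 7·97 = 1358.
  From (x_2, y_2) = (18817, 1358): x_3 = 97·18817 + 192·7·1358 = 3650401; y_3 = 97·1358 + 7·18817 = 263445.
  From (x_3, y_3) = (3650401, 263445): x_4 = 97·3650401 + 192·7·263445 = 708158977; y_4 = 97·263445 + 7·3650401 = 51106972.
  From (x_4, y_4) = (708158977, 51106972): x_5 = 97·708158977 + 192·7·51106972 = 137379191137; y_5 = 97·51106972 + 7·708158977 = 9914489123.
Step 3: Verify x_5² - 192·y_5² = 18873042157456379352769 - 18873042157456379352768 = 1 (should be 1). ✓

(x_1, y_1) = (97, 7); (x_5, y_5) = (137379191137, 9914489123).


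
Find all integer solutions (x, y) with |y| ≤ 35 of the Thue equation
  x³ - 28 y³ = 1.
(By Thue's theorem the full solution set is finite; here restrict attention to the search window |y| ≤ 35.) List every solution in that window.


The equation is x³ - 28y³ = 1. For fixed y, x³ = 28·y³ + 1, so a solution requires the RHS to be a perfect cube.
Strategy: iterate y from -35 to 35, compute RHS = 28·y³ + 1, and check whether it is a (positive or negative) perfect cube.
Check small values of y:
  y = 0: RHS = 1 = (1)³ ⇒ x = 1 works.
  y = 1: RHS = 29 is not a perfect cube.
  y = -1: RHS = -27 = (-3)³ ⇒ x = -3 works.
  y = 2: RHS = 225 is not a perfect cube.
  y = -2: RHS = -223 is not a perfect cube.
  y = 3: RHS = 757 is not a perfect cube.
  y = -3: RHS = -755 is not a perfect cube.
Continuing the search up to |y| = 35 finds no further solutions beyond those listed.
Collected solutions: (1, 0), (-3, -1).

Solutions (with |y| ≤ 35): (1, 0), (-3, -1).


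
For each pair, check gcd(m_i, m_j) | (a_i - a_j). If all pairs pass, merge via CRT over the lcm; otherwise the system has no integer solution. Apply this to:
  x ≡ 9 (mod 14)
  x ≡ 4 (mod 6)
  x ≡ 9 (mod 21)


Moduli 14, 6, 21 are not pairwise coprime, so CRT works modulo lcm(m_i) when all pairwise compatibility conditions hold.
Pairwise compatibility: gcd(m_i, m_j) must divide a_i - a_j for every pair.
Merge one congruence at a time:
  Start: x ≡ 9 (mod 14).
  Combine with x ≡ 4 (mod 6): gcd(14, 6) = 2, and 4 - 9 = -5 is NOT divisible by 2.
    ⇒ system is inconsistent (no integer solution).

No solution (the system is inconsistent).


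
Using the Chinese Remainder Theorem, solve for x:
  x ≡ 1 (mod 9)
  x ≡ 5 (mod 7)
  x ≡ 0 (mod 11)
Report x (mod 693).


Moduli 9, 7, 11 are pairwise coprime; by CRT there is a unique solution modulo M = 9 · 7 · 11 = 693.
Solve pairwise, accumulating the modulus:
  Start with x ≡ 1 (mod 9).
  Combine with x ≡ 5 (mod 7): since gcd(9, 7) = 1, we get a unique residue mod 63.
    Write x = 1 + 9·t and substitute into x ≡ 5 (mod 7): 9·t ≡ 5 − 1 = 4 (mod 7).
    Reduce coefficients mod 7: 2·t ≡ 4 (mod 7).
    The inverse of 2 mod 7 is 4 (since 2·4 = 8 = 1·7 + 1), so t ≡ 4·4 = 16 ≡ 2 (mod 7).
    Then x = 1 + 9·2 = 19, valid modulo lcm(9, 7) = 63: x ≡ 19 (mod 63).
  Combine with x ≡ 0 (mod 11): since gcd(63, 11) = 1, we get a unique residue mod 693.
    Write x = 19 + 63·t and substitute into x ≡ 0 (mod 11): 63·t ≡ 0 − 19 = -19 (mod 11).
    Reduce coefficients mod 11: 8·t ≡ 3 (mod 11).
    The inverse of 8 mod 11 is 7 (since 8·7 = 56 = 5·11 + 1), so t ≡ 7·3 = 21 ≡ 10 (mod 11).
    Then x = 19 + 63·10 = 649, valid modulo lcm(63, 11) = 693: x ≡ 649 (mod 693).
Verify: 649 mod 9 = 1 ✓, 649 mod 7 = 5 ✓, 649 mod 11 = 0 ✓.

x ≡ 649 (mod 693).


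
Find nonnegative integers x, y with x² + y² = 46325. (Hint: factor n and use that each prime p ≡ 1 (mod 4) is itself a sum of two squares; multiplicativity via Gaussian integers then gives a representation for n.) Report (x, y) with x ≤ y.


Step 1: Factor n = 46325 = 5^2 · 17 · 109.
Step 2: Check the mod-4 condition on each prime factor: 5 ≡ 1 (mod 4), exponent 2; 17 ≡ 1 (mod 4), exponent 1; 109 ≡ 1 (mod 4), exponent 1.
All primes ≡ 3 (mod 4) appear to even exponent (or don't appear), so by the two-squares theorem n IS expressible as a sum of two squares.
Step 3: Build a representation. Group n = k² · m with k = 5 and m = 17 · 109 = 1853 (a product of primes ≡ 1 (mod 4)); a representation of m scales to one of n via (k·x)² + (k·y)² = k²(x² + y²). Each prime p ≡ 1 (mod 4) is itself a sum of two squares; find a² by testing p − a² for a perfect square:
  17: 17 − 1² = 16 = 4² ⇒ 17 = 1² + 4².
  109: 109 − 1² = 108, 109 − 2² = 105, 109 − 3² = 100 = 10² ⇒ 109 = 3² + 10².
  Combine using the Brahmagupta–Fibonacci identity (a² + b²)(c² + d²) = (ac − bd)² + (ad + bc)² = (ac + bd)² + (ad − bc)²:
  17 · 109 = 1853: from (1² + 4²)(3² + 10²), take (1·3 − 4·10, 1·10 + 4·3) = (3 − 40, 10 + 12) = (-37, 22); dropping signs (only squares matter) gives (37, 22); check 37² + 22² = 1369 + 484 = 1853 ✓.
  Scale by k = 5: (5·37, 5·22) = (185, 110).
Step 4: Order so x ≤ y and verify: 110² + 185² = 12100 + 34225 = 46325 = n. ✓

n = 46325 = 110² + 185² (one valid representation with x ≤ y).


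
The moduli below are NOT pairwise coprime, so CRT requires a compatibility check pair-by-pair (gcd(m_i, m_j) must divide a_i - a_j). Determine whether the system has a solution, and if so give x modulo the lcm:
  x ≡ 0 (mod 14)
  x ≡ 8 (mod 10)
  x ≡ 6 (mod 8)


Moduli 14, 10, 8 are not pairwise coprime, so CRT works modulo lcm(m_i) when all pairwise compatibility conditions hold.
Pairwise compatibility: gcd(m_i, m_j) must divide a_i - a_j for every pair.
Merge one congruence at a time:
  Start: x ≡ 0 (mod 14).
  Combine with x ≡ 8 (mod 10): gcd(14, 10) = 2; 8 - 0 = 8, which IS divisible by 2, so compatible.
    Write x = 0 + 14·t and substitute into x ≡ 8 (mod 10): 14·t ≡ 8 − 0 = 8 (mod 10).
    Divide the congruence (and modulus) by g = 2: 7·t ≡ 4 (mod 5).
    Reduce coefficients mod 5: 2·t ≡ 4 (mod 5).
    The inverse of 2 mod 5 is 3 (since 2·3 = 6 = 1·5 + 1), so t ≡ 3·4 = 12 ≡ 2 (mod 5).
    Then x = 0 + 14·2 = 28, valid modulo lcm(14, 10) = 70: x ≡ 28 (mod 70).
  Combine with x ≡ 6 (mod 8): gcd(70, 8) = 2; 6 - 28 = -22, which IS divisible by 2, so compatible.
    Write x = 28 + 70·t and substitute into x ≡ 6 (mod 8): 70·t ≡ 6 − 28 = -22 (mod 8).
    Divide the congruence (and modulus) by g = 2: 35·t ≡ -11 (mod 4).
    Reduce coefficients mod 4: 3·t ≡ 1 (mod 4).
    The inverse of 3 mod 4 is 3 (since 3·3 = 9 = 2·4 + 1), so t ≡ 3·1 = 3 ≡ 3 (mod 4).
    Then x = 28 + 70·3 = 238, valid modulo lcm(70, 8) = 280: x ≡ 238 (mod 280).
Verify: 238 mod 14 = 0, 238 mod 10 = 8, 238 mod 8 = 6.

x ≡ 238 (mod 280).


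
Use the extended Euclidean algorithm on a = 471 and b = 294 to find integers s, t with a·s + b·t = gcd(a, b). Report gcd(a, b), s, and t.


Euclidean algorithm on (471, 294) — divide until remainder is 0:
  471 = 1 · 294 + 177
  294 = 1 · 177 + 117
  177 = 1 · 117 + 60
  117 = 1 · 60 + 57
  60 = 1 · 57 + 3
  57 = 19 · 3 + 0
gcd(471, 294) = 3.
Track Bezout coefficients alongside the remainders: start with r₀ = 471 = a·1 + b·0 (s = 1, t = 0) and r₁ = 294 = a·0 + b·1 (s = 0, t = 1); each new remainder r_{k+1} = r_{k-1} − q_k·r_k inherits s_{k+1} = s_{k-1} − q_k·s_k, t_{k+1} = t_{k-1} − q_k·t_k, so r_k = a·s_k + b·t_k at every step:
  q = 1: r = 177, s = 1 − 1·0 = 1, t = 0 − 1·1 = -1  (check: 471·1 + 294·(-1) = 177)
  q = 1: r = 117, s = 0 − 1·1 = -1, t = 1 − 1·(-1) = 2  (check: 471·(-1) + 294·2 = 117)
  q = 1: r = 60, s = 1 − 1·(-1) = 2, t = -1 − 1·2 = -3  (check: 471·2 + 294·(-3) = 60)
  q = 1: r = 57, s = -1 − 1·2 = -3, t = 2 − 1·(-3) = 5  (check: 471·(-3) + 294·5 = 57)
  q = 1: r = 3, s = 2 − 1·(-3) = 5, t = -3 − 1·5 = -8  (check: 471·5 + 294·(-8) = 3)
The row with r = 3 (the gcd) gives the Bezout coefficients s = 5, t = -8.
Result: 471 · (5) + 294 · (-8) = 3.

gcd(471, 294) = 3; s = 5, t = -8 (check: 471·5 + 294·(-8) = 3).


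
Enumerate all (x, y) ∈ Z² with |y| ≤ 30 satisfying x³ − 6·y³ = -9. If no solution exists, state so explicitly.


The equation is x³ - 6y³ = -9. For fixed y, x³ = 6·y³ − 9, so a solution requires the RHS to be a perfect cube.
Strategy: iterate y from -30 to 30, compute RHS = 6·y³ − 9, and check whether it is a (positive or negative) perfect cube.
Check small values of y:
  y = 0: RHS = -9 is not a perfect cube.
  y = 1: RHS = -3 is not a perfect cube.
  y = -1: RHS = -15 is not a perfect cube.
  y = 2: RHS = 39 is not a perfect cube.
  y = -2: RHS = -57 is not a perfect cube.
  y = 3: RHS = 153 is not a perfect cube.
  y = -3: RHS = -171 is not a perfect cube.
Continuing the search up to |y| = 30 finds no solutions either.
No (x, y) in the scanned range satisfies the equation.

No integer solutions with |y| ≤ 30.


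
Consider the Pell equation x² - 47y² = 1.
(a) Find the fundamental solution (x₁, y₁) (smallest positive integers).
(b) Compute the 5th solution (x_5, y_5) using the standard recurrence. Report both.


Step 1: Find the fundamental solution (x₁, y₁) of x² - 47y² = 1.
  Expand √47 as a continued fraction. a₀ = ⌊√47⌋ = 6; iterate m_{k+1} = d_k·a_k − m_k, d_{k+1} = (47 − m_{k+1}²)/d_k, a_{k+1} = ⌊(a₀ + m_{k+1})/d_{k+1}⌋ (starting m₀ = 0, d₀ = 1), with convergents p_k = a_k·p_{k-1} + p_{k-2}, q_k = a_k·q_{k-1} + q_{k-2} (p₋₁ = 1, q₋₁ = 0):
  k = 0: a₀ = 6; p₀/q₀ = 6/1; p₀² − 47·q₀² = 36 − 47 = -11.
  k = 1: m = 6, d = 11, a = ⌊(6 + 6)/11⌋ = 1; p/q = (1·6 + 1)/(1·1 + 0) = 7/1; p² − 47·q² = 49 − 47 = 2.
  k = 2: m = 5, d = 2, a = ⌊(6 + 5)/2⌋ = 5; p/q = (5·7 + 6)/(5·1 + 1) = 41/6; p² − 47·q² = 1681 − 1692 = -11.
  k = 3: m = 5, d = 11, a = ⌊(6 + 5)/11⌋ = 1; p/q = (1·41 + 7)/(1·6 + 1) = 48/7; p² − 47·q² = 2304 − 2303 = 1.
  The first convergent with p² − 47·q² = 1 gives the fundamental solution (x₁, y₁) = (48, 7).
Step 2: Apply the recurrence (x_{n+1}, y_{n+1}) = (x₁x_n + 47y₁y_n, x₁y_n + y₁x_n) repeatedly.
  From (x_1, y_1) = (48, 7): x_2 = 48·48 + 47·7·7 = 4607; y_2 = 48·7 + 7·48 = 672.
  From (x_2, y_2) = (4607, 672): x_3 = 48·4607 + 47·7·672 = 442224; y_3 = 48·672 + 7·4607 = 64505.
  From (x_3, y_3) = (442224, 64505): x_4 = 48·442224 + 47·7·64505 = 42448897; y_4 = 48·64505 + 7·442224 = 6191808.
  From (x_4, y_4) = (42448897, 6191808): x_5 = 48·42448897 + 47·7·6191808 = 4074651888; y_5 = 48·6191808 + 7·42448897 = 594349063.
Step 3: Verify x_5² - 47·y_5² = 16602788008381964544 - 16602788008381964543 = 1 (should be 1). ✓

(x_1, y_1) = (48, 7); (x_5, y_5) = (4074651888, 594349063).


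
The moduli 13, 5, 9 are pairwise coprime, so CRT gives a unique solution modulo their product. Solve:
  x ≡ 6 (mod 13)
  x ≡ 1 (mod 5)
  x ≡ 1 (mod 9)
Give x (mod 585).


Moduli 13, 5, 9 are pairwise coprime; by CRT there is a unique solution modulo M = 13 · 5 · 9 = 585.
Solve pairwise, accumulating the modulus:
  Start with x ≡ 6 (mod 13).
  Combine with x ≡ 1 (mod 5): since gcd(13, 5) = 1, we get a unique residue mod 65.
    Write x = 6 + 13·t and substitute into x ≡ 1 (mod 5): 13·t ≡ 1 − 6 = -5 (mod 5).
    Reduce coefficients mod 5: 3·t ≡ 0 (mod 5).
    The inverse of 3 mod 5 is 2 (since 3·2 = 6 = 1·5 + 1), so t ≡ 2·0 = 0 ≡ 0 (mod 5).
    Then x = 6 + 13·0 = 6, valid modulo lcm(13, 5) = 65: x ≡ 6 (mod 65).
  Combine with x ≡ 1 (mod 9): since gcd(65, 9) = 1, we get a unique residue mod 585.
    Write x = 6 + 65·t and substitute into x ≡ 1 (mod 9): 65·t ≡ 1 − 6 = -5 (mod 9).
    Reduce coefficients mod 9: 2·t ≡ 4 (mod 9).
    The inverse of 2 mod 9 is 5 (since 2·5 = 10 = 1·9 + 1), so t ≡ 5·4 = 20 ≡ 2 (mod 9).
    Then x = 6 + 65·2 = 136, valid modulo lcm(65, 9) = 585: x ≡ 136 (mod 585).
Verify: 136 mod 13 = 6 ✓, 136 mod 5 = 1 ✓, 136 mod 9 = 1 ✓.

x ≡ 136 (mod 585).


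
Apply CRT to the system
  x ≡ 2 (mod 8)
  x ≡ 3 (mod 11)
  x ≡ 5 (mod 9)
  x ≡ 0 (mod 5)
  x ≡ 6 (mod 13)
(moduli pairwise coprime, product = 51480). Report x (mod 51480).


Product of moduli M = 8 · 11 · 9 · 5 · 13 = 51480.
Merge one congruence at a time:
  Start: x ≡ 2 (mod 8).
  Combine with x ≡ 3 (mod 11); new modulus lcm = 88.
    Write x = 2 + 8·t and substitute into x ≡ 3 (mod 11): 8·t ≡ 3 − 2 = 1 (mod 11).
    The inverse of 8 mod 11 is 7 (since 8·7 = 56 = 5·11 + 1), so t ≡ 7·1 = 7 ≡ 7 (mod 11).
    Then x = 2 + 8·7 = 58, valid modulo lcm(8, 11) = 88: x ≡ 58 (mod 88).
  Combine with x ≡ 5 (mod 9); new modulus lcm = 792.
    Write x = 58 + 88·t and substitute into x ≡ 5 (mod 9): 88·t ≡ 5 − 58 = -53 (mod 9).
    Reduce coefficients mod 9: 7·t ≡ 1 (mod 9).
    The inverse of 7 mod 9 is 4 (since 7·4 = 28 = 3·9 + 1), so t ≡ 4·1 = 4 ≡ 4 (mod 9).
    Then x = 58 + 88·4 = 410, valid modulo lcm(88, 9) = 792: x ≡ 410 (mod 792).
  Combine with x ≡ 0 (mod 5); new modulus lcm = 3960.
    Write x = 410 + 792·t and substitute into x ≡ 0 (mod 5): 792·t ≡ 0 − 410 = -410 (mod 5).
    Reduce coefficients mod 5: 2·t ≡ 0 (mod 5).
    The inverse of 2 mod 5 is 3 (since 2·3 = 6 = 1·5 + 1), so t ≡ 3·0 = 0 ≡ 0 (mod 5).
    Then x = 410 + 792·0 = 410, valid modulo lcm(792, 5) = 3960: x ≡ 410 (mod 3960).
  Combine with x ≡ 6 (mod 13); new modulus lcm = 51480.
    Write x = 410 + 3960·t and substitute into x ≡ 6 (mod 13): 3960·t ≡ 6 − 410 = -404 (mod 13).
    Reduce coefficients mod 13: 8·t ≡ 12 (mod 13).
    The inverse of 8 mod 13 is 5 (since 8·5 = 40 = 3·13 + 1), so t ≡ 5·12 = 60 ≡ 8 (mod 13).
    Then x = 410 + 3960·8 = 32090, valid modulo lcm(3960, 13) = 51480: x ≡ 32090 (mod 51480).
Verify against each original: 32090 mod 8 = 2, 32090 mod 11 = 3, 32090 mod 9 = 5, 32090 mod 5 = 0, 32090 mod 13 = 6.

x ≡ 32090 (mod 51480).


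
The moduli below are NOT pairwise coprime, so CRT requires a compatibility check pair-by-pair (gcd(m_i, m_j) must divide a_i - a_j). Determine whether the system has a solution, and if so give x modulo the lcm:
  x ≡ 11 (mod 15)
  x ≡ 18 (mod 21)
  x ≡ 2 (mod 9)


Moduli 15, 21, 9 are not pairwise coprime, so CRT works modulo lcm(m_i) when all pairwise compatibility conditions hold.
Pairwise compatibility: gcd(m_i, m_j) must divide a_i - a_j for every pair.
Merge one congruence at a time:
  Start: x ≡ 11 (mod 15).
  Combine with x ≡ 18 (mod 21): gcd(15, 21) = 3, and 18 - 11 = 7 is NOT divisible by 3.
    ⇒ system is inconsistent (no integer solution).

No solution (the system is inconsistent).


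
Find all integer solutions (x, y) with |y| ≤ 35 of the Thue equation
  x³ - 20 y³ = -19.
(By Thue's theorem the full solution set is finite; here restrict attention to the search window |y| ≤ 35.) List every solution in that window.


The equation is x³ - 20y³ = -19. For fixed y, x³ = 20·y³ − 19, so a solution requires the RHS to be a perfect cube.
Strategy: iterate y from -35 to 35, compute RHS = 20·y³ − 19, and check whether it is a (positive or negative) perfect cube.
Check small values of y:
  y = 0: RHS = -19 is not a perfect cube.
  y = 1: RHS = 1 = (1)³ ⇒ x = 1 works.
  y = -1: RHS = -39 is not a perfect cube.
  y = 2: RHS = 141 is not a perfect cube.
  y = -2: RHS = -179 is not a perfect cube.
  y = 3: RHS = 521 is not a perfect cube.
  y = -3: RHS = -559 is not a perfect cube.
Continuing the search up to |y| = 35 finds no further solutions beyond those listed.
Collected solutions: (1, 1).

Solutions (with |y| ≤ 35): (1, 1).


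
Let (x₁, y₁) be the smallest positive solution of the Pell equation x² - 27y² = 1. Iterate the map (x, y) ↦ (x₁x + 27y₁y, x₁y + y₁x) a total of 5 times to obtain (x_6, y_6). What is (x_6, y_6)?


Step 1: Find the fundamental solution (x₁, y₁) of x² - 27y² = 1.
  Expand √27 as a continued fraction. a₀ = ⌊√27⌋ = 5; iterate m_{k+1} = d_k·a_k − m_k, d_{k+1} = (27 − m_{k+1}²)/d_k, a_{k+1} = ⌊(a₀ + m_{k+1})/d_{k+1}⌋ (starting m₀ = 0, d₀ = 1), with convergents p_k = a_k·p_{k-1} + p_{k-2}, q_k = a_k·q_{k-1} + q_{k-2} (p₋₁ = 1, q₋₁ = 0):
  k = 0: a₀ = 5; p₀/q₀ = 5/1; p₀² − 27·q₀² = 25 − 27 = -2.
  k = 1: m = 5, d = 2, a = ⌊(5 + 5)/2⌋ = 5; p/q = (5·5 + 1)/(5·1 + 0) = 26/5; p² − 27·q² = 676 − 675 = 1.
  The first convergent with p² − 27·q² = 1 gives the fundamental solution (x₁, y₁) = (26, 5).
Step 2: Apply the recurrence (x_{n+1}, y_{n+1}) = (x₁x_n + 27y₁y_n, x₁y_n + y₁x_n) repeatedly.
  From (x_1, y_1) = (26, 5): x_2 = 26·26 + 27·5·5 = 1351; y_2 = 26·5 + 5·26 = 260.
  From (x_2, y_2) = (1351, 260): x_3 = 26·1351 + 27·5·260 = 70226; y_3 = 26·260 + 5·1351 = 13515.
  From (x_3, y_3) = (70226, 13515): x_4 = 26·70226 + 27·5·13515 = 3650401; y_4 = 26·13515 + 5·70226 = 702520.
  From (x_4, y_4) = (3650401, 702520): x_5 = 26·3650401 + 27·5·702520 = 189750626; y_5 = 26·702520 + 5·3650401 = 36517525.
  From (x_5, y_5) = (189750626, 36517525): x_6 = 26·189750626 + 27·5·36517525 = 9863382151; y_6 = 26·36517525 + 5·189750626 = 1898208780.
Step 3: Verify x_6² - 27·y_6² = 97286307456665386801 - 97286307456665386800 = 1 (should be 1). ✓

(x_1, y_1) = (26, 5); (x_6, y_6) = (9863382151, 1898208780).


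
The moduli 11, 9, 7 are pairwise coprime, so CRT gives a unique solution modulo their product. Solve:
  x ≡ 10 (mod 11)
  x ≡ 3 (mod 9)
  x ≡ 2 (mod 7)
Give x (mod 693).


Moduli 11, 9, 7 are pairwise coprime; by CRT there is a unique solution modulo M = 11 · 9 · 7 = 693.
Solve pairwise, accumulating the modulus:
  Start with x ≡ 10 (mod 11).
  Combine with x ≡ 3 (mod 9): since gcd(11, 9) = 1, we get a unique residue mod 99.
    Write x = 10 + 11·t and substitute into x ≡ 3 (mod 9): 11·t ≡ 3 − 10 = -7 (mod 9).
    Reduce coefficients mod 9: 2·t ≡ 2 (mod 9).
    The inverse of 2 mod 9 is 5 (since 2·5 = 10 = 1·9 + 1), so t ≡ 5·2 = 10 ≡ 1 (mod 9).
    Then x = 10 + 11·1 = 21, valid modulo lcm(11, 9) = 99: x ≡ 21 (mod 99).
  Combine with x ≡ 2 (mod 7): since gcd(99, 7) = 1, we get a unique residue mod 693.
    Write x = 21 + 99·t and substitute into x ≡ 2 (mod 7): 99·t ≡ 2 − 21 = -19 (mod 7).
    Reduce coefficients mod 7: 1·t ≡ 2 (mod 7).
    So t ≡ 2 (mod 7).
    Then x = 21 + 99·2 = 219, valid modulo lcm(99, 7) = 693: x ≡ 219 (mod 693).
Verify: 219 mod 11 = 10 ✓, 219 mod 9 = 3 ✓, 219 mod 7 = 2 ✓.

x ≡ 219 (mod 693).


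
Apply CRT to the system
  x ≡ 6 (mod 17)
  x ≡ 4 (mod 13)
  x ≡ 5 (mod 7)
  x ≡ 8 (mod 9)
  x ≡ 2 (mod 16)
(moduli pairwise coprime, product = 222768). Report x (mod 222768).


Product of moduli M = 17 · 13 · 7 · 9 · 16 = 222768.
Merge one congruence at a time:
  Start: x ≡ 6 (mod 17).
  Combine with x ≡ 4 (mod 13); new modulus lcm = 221.
    Write x = 6 + 17·t and substitute into x ≡ 4 (mod 13): 17·t ≡ 4 − 6 = -2 (mod 13).
    Reduce coefficients mod 13: 4·t ≡ 11 (mod 13).
    The inverse of 4 mod 13 is 10 (since 4·10 = 40 = 3·13 + 1), so t ≡ 10·11 = 110 ≡ 6 (mod 13).
    Then x = 6 + 17·6 = 108, valid modulo lcm(17, 13) = 221: x ≡ 108 (mod 221).
  Combine with x ≡ 5 (mod 7); new modulus lcm = 1547.
    Write x = 108 + 221·t and substitute into x ≡ 5 (mod 7): 221·t ≡ 5 − 108 = -103 (mod 7).
    Reduce coefficients mod 7: 4·t ≡ 2 (mod 7).
    The inverse of 4 mod 7 is 2 (since 4·2 = 8 = 1·7 + 1), so t ≡ 2·2 = 4 ≡ 4 (mod 7).
    Then x = 108 + 221·4 = 992, valid modulo lcm(221, 7) = 1547: x ≡ 992 (mod 1547).
  Combine with x ≡ 8 (mod 9); new modulus lcm = 13923.
    Write x = 992 + 1547·t and substitute into x ≡ 8 (mod 9): 1547·t ≡ 8 − 992 = -984 (mod 9).
    Reduce coefficients mod 9: 8·t ≡ 6 (mod 9).
    The inverse of 8 mod 9 is 8 (since 8·8 = 64 = 7·9 + 1), so t ≡ 8·6 = 48 ≡ 3 (mod 9).
    Then x = 992 + 1547·3 = 5633, valid modulo lcm(1547, 9) = 13923: x ≡ 5633 (mod 13923).
  Combine with x ≡ 2 (mod 16); new modulus lcm = 222768.
    Write x = 5633 + 13923·t and substitute into x ≡ 2 (mod 16): 13923·t ≡ 2 − 5633 = -5631 (mod 16).
    Reduce coefficients mod 16: 3·t ≡ 1 (mod 16).
    The inverse of 3 mod 16 is 11 (since 3·11 = 33 = 2·16 + 1), so t ≡ 11·1 = 11 ≡ 11 (mod 16).
    Then x = 5633 + 13923·11 = 158786, valid modulo lcm(13923, 16) = 222768: x ≡ 158786 (mod 222768).
Verify against each original: 158786 mod 17 = 6, 158786 mod 13 = 4, 158786 mod 7 = 5, 158786 mod 9 = 8, 158786 mod 16 = 2.

x ≡ 158786 (mod 222768).


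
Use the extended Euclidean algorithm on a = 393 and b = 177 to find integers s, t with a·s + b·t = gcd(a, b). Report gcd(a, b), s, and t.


Euclidean algorithm on (393, 177) — divide until remainder is 0:
  393 = 2 · 177 + 39
  177 = 4 · 39 + 21
  39 = 1 · 21 + 18
  21 = 1 · 18 + 3
  18 = 6 · 3 + 0
gcd(393, 177) = 3.
Track Bezout coefficients alongside the remainders: start with r₀ = 393 = a·1 + b·0 (s = 1, t = 0) and r₁ = 177 = a·0 + b·1 (s = 0, t = 1); each new remainder r_{k+1} = r_{k-1} − q_k·r_k inherits s_{k+1} = s_{k-1} − q_k·s_k, t_{k+1} = t_{k-1} − q_k·t_k, so r_k = a·s_k + b·t_k at every step:
  q = 2: r = 39, s = 1 − 2·0 = 1, t = 0 − 2·1 = -2  (check: 393·1 + 177·(-2) = 39)
  q = 4: r = 21, s = 0 − 4·1 = -4, t = 1 − 4·(-2) = 9  (check: 393·(-4) + 177·9 = 21)
  q = 1: r = 18, s = 1 − 1·(-4) = 5, t = -2 − 1·9 = -11  (check: 393·5 + 177·(-11) = 18)
  q = 1: r = 3, s = -4 − 1·5 = -9, t = 9 − 1·(-11) = 20  (check: 393·(-9) + 177·20 = 3)
The row with r = 3 (the gcd) gives the Bezout coefficients s = -9, t = 20.
Result: 393 · (-9) + 177 · (20) = 3.

gcd(393, 177) = 3; s = -9, t = 20 (check: 393·(-9) + 177·20 = 3).


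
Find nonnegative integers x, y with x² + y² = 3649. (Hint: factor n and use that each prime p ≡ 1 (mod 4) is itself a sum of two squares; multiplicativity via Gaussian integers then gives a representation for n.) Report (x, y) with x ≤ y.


Step 1: Factor n = 3649 = 41 · 89.
Step 2: Check the mod-4 condition on each prime factor: 41 ≡ 1 (mod 4), exponent 1; 89 ≡ 1 (mod 4), exponent 1.
All primes ≡ 3 (mod 4) appear to even exponent (or don't appear), so by the two-squares theorem n IS expressible as a sum of two squares.
Step 3: Build a representation. Here n = 41 · 89 is a product of primes ≡ 1 (mod 4). Each prime p ≡ 1 (mod 4) is itself a sum of two squares; find a² by testing p − a² for a perfect square:
  41: 41 − 1² = 40, 41 − 2² = 37, 41 − 3² = 32, 41 − 4² = 25 = 5² ⇒ 41 = 4² + 5².
  89: 89 − 1² = 88, 89 − 2² = 85, 89 − 3² = 80, 89 − 4² = 73, 89 − 5² = 64 = 8² ⇒ 89 = 5² + 8².
  Combine using the Brahmagupta–Fibonacci identity (a² + b²)(c² + d²) = (ac − bd)² + (ad + bc)² = (ac + bd)² + (ad − bc)²:
  41 · 89 = 3649: from (4² + 5²)(5² + 8²), take (4·5 − 5·8, 4·8 + 5·5) = (20 − 40, 32 + 25) = (-20, 57); dropping signs (only squares matter) gives (20, 57); check 20² + 57² = 400 + 3249 = 3649 ✓.
Step 4: Order so x ≤ y and verify: 20² + 57² = 400 + 3249 = 3649 = n. ✓

n = 3649 = 20² + 57² (one valid representation with x ≤ y).


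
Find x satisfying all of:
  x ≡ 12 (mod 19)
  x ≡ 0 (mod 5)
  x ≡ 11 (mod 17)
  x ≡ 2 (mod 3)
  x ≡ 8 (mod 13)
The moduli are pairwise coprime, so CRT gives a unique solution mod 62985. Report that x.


Product of moduli M = 19 · 5 · 17 · 3 · 13 = 62985.
Merge one congruence at a time:
  Start: x ≡ 12 (mod 19).
  Combine with x ≡ 0 (mod 5); new modulus lcm = 95.
    Write x = 12 + 19·t and substitute into x ≡ 0 (mod 5): 19·t ≡ 0 − 12 = -12 (mod 5).
    Reduce coefficients mod 5: 4·t ≡ 3 (mod 5).
    The inverse of 4 mod 5 is 4 (since 4·4 = 16 = 3·5 + 1), so t ≡ 4·3 = 12 ≡ 2 (mod 5).
    Then x = 12 + 19·2 = 50, valid modulo lcm(19, 5) = 95: x ≡ 50 (mod 95).
  Combine with x ≡ 11 (mod 17); new modulus lcm = 1615.
    Write x = 50 + 95·t and substitute into x ≡ 11 (mod 17): 95·t ≡ 11 − 50 = -39 (mod 17).
    Reduce coefficients mod 17: 10·t ≡ 12 (mod 17).
    The inverse of 10 mod 17 is 12 (since 10·12 = 120 = 7·17 + 1), so t ≡ 12·12 = 144 ≡ 8 (mod 17).
    Then x = 50 + 95·8 = 810, valid modulo lcm(95, 17) = 1615: x ≡ 810 (mod 1615).
  Combine with x ≡ 2 (mod 3); new modulus lcm = 4845.
    Write x = 810 + 1615·t and substitute into x ≡ 2 (mod 3): 1615·t ≡ 2 − 810 = -808 (mod 3).
    Reduce coefficients mod 3: 1·t ≡ 2 (mod 3).
    So t ≡ 2 (mod 3).
    Then x = 810 + 1615·2 = 4040, valid modulo lcm(1615, 3) = 4845: x ≡ 4040 (mod 4845).
  Combine with x ≡ 8 (mod 13); new modulus lcm = 62985.
    Write x = 4040 + 4845·t and substitute into x ≡ 8 (mod 13): 4845·t ≡ 8 − 4040 = -4032 (mod 13).
    Reduce coefficients mod 13: 9·t ≡ 11 (mod 13).
    The inverse of 9 mod 13 is 3 (since 9·3 = 27 = 2·13 + 1), so t ≡ 3·11 = 33 ≡ 7 (mod 13).
    Then x = 4040 + 4845·7 = 37955, valid modulo lcm(4845, 13) = 62985: x ≡ 37955 (mod 62985).
Verify against each original: 37955 mod 19 = 12, 37955 mod 5 = 0, 37955 mod 17 = 11, 37955 mod 3 = 2, 37955 mod 13 = 8.

x ≡ 37955 (mod 62985).


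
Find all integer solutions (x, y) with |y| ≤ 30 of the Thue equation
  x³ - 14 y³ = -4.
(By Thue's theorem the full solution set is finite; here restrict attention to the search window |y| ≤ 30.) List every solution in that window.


The equation is x³ - 14y³ = -4. For fixed y, x³ = 14·y³ − 4, so a solution requires the RHS to be a perfect cube.
Strategy: iterate y from -30 to 30, compute RHS = 14·y³ − 4, and check whether it is a (positive or negative) perfect cube.
Check small values of y:
  y = 0: RHS = -4 is not a perfect cube.
  y = 1: RHS = 10 is not a perfect cube.
  y = -1: RHS = -18 is not a perfect cube.
  y = 2: RHS = 108 is not a perfect cube.
  y = -2: RHS = -116 is not a perfect cube.
  y = 3: RHS = 374 is not a perfect cube.
  y = -3: RHS = -382 is not a perfect cube.
Continuing the search up to |y| = 30 finds no solutions either.
No (x, y) in the scanned range satisfies the equation.

No integer solutions with |y| ≤ 30.


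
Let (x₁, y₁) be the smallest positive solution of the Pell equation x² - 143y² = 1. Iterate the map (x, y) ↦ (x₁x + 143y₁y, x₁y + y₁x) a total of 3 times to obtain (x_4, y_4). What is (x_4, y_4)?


Step 1: Find the fundamental solution (x₁, y₁) of x² - 143y² = 1.
  Expand √143 as a continued fraction. a₀ = ⌊√143⌋ = 11; iterate m_{k+1} = d_k·a_k − m_k, d_{k+1} = (143 − m_{k+1}²)/d_k, a_{k+1} = ⌊(a₀ + m_{k+1})/d_{k+1}⌋ (starting m₀ = 0, d₀ = 1), with convergents p_k = a_k·p_{k-1} + p_{k-2}, q_k = a_k·q_{k-1} + q_{k-2} (p₋₁ = 1, q₋₁ = 0):
  k = 0: a₀ = 11; p₀/q₀ = 11/1; p₀² − 143·q₀² = 121 − 143 = -22.
  k = 1: m = 11, d = 22, a = ⌊(11 + 11)/22⌋ = 1; p/q = (1·11 + 1)/(1·1 + 0) = 12/1; p² − 143·q² = 144 − 143 = 1.
  The first convergent with p² − 143·q² = 1 gives the fundamental solution (x₁, y₁) = (12, 1).
Step 2: Apply the recurrence (x_{n+1}, y_{n+1}) = (x₁x_n + 143y₁y_n, x₁y_n + y₁x_n) repeatedly.
  From (x_1, y_1) = (12, 1): x_2 = 12·12 + 143·1·1 = 287; y_2 = 12·1 + 1·12 = 24.
  From (x_2, y_2) = (287, 24): x_3 = 12·287 + 143·1·24 = 6876; y_3 = 12·24 + 1·287 = 575.
  From (x_3, y_3) = (6876, 575): x_4 = 12·6876 + 143·1·575 = 164737; y_4 = 12·575 + 1·6876 = 13776.
Step 3: Verify x_4² - 143·y_4² = 27138279169 - 27138279168 = 1 (should be 1). ✓

(x_1, y_1) = (12, 1); (x_4, y_4) = (164737, 13776).


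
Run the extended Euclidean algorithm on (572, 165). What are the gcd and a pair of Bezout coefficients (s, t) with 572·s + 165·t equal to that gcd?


Euclidean algorithm on (572, 165) — divide until remainder is 0:
  572 = 3 · 165 + 77
  165 = 2 · 77 + 11
  77 = 7 · 11 + 0
gcd(572, 165) = 11.
Track Bezout coefficients alongside the remainders: start with r₀ = 572 = a·1 + b·0 (s = 1, t = 0) and r₁ = 165 = a·0 + b·1 (s = 0, t = 1); each new remainder r_{k+1} = r_{k-1} − q_k·r_k inherits s_{k+1} = s_{k-1} − q_k·s_k, t_{k+1} = t_{k-1} − q_k·t_k, so r_k = a·s_k + b·t_k at every step:
  q = 3: r = 77, s = 1 − 3·0 = 1, t = 0 − 3·1 = -3  (check: 572·1 + 165·(-3) = 77)
  q = 2: r = 11, s = 0 − 2·1 = -2, t = 1 − 2·(-3) = 7  (check: 572·(-2) + 165·7 = 11)
The row with r = 11 (the gcd) gives the Bezout coefficients s = -2, t = 7.
Result: 572 · (-2) + 165 · (7) = 11.

gcd(572, 165) = 11; s = -2, t = 7 (check: 572·(-2) + 165·7 = 11).
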